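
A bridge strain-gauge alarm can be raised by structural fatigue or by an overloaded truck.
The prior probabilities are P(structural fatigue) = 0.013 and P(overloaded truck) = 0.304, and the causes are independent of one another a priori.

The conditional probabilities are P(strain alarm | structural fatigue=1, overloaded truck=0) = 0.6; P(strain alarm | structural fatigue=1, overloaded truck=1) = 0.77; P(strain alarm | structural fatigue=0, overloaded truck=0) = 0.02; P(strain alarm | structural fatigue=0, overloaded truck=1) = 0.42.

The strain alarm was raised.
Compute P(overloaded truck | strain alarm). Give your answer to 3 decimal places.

P(overloaded truck | strain alarm) ≈ 0.871

P(strain alarm) = 0.02×0.987×0.696 + 0.42×0.987×0.304 + 0.6×0.013×0.696 + 0.77×0.013×0.304 = 0.013739 + 0.126020 + 0.005429 + 0.003043 = 0.148231
Restricting to configurations with overloaded truck present: 0.126020 + 0.003043 = 0.129063.
Hence the posterior is 0.129063/0.148231 ≈ 0.871.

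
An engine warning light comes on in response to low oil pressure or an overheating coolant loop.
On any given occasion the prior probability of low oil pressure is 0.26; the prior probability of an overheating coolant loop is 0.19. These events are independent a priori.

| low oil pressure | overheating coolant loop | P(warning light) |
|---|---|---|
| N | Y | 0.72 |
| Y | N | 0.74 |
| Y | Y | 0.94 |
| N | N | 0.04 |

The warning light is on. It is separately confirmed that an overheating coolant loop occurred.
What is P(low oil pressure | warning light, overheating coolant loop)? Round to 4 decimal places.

Numerator (weight on configurations with low oil pressure): 0.94×0.26 = 0.244400
Normalizer over all consistent configurations: 0.72×0.74 + 0.94×0.26 = 0.777200
P(low oil pressure | warning light, overheating coolant loop) = 0.244400/0.777200 ≈ 0.3145

P(low oil pressure | warning light, overheating coolant loop) ≈ 0.3145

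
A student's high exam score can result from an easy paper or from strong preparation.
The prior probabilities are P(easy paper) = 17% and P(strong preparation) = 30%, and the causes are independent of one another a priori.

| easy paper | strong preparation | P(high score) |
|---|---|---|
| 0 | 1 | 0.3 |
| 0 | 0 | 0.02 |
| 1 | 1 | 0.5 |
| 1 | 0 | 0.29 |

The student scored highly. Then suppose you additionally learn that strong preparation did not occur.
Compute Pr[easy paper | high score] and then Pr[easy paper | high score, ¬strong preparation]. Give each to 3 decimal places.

Pr[easy paper | high score] ≈ 0.410; Pr[easy paper | high score, ¬strong preparation] ≈ 0.748

P(high score) = 0.02·0.83·0.7 + 0.3·0.83·0.3 + 0.29·0.17·0.7 + 0.5·0.17·0.3 = 0.011620 + 0.074700 + 0.034510 + 0.025500 = 0.146330
Restricting to configurations with easy paper present: 0.034510 + 0.025500 = 0.060010.
Hence the posterior is 0.060010/0.146330 ≈ 0.410.

With the extra evidence:
Enumerate both values of easy paper and weight by the priors:
  P(high score | ¬strong preparation) = 0.02·0.83 + 0.29·0.17
        = 0.016600 + 0.049300 = 0.065900
Configurations with easy paper contribute 0.049300, so
  P(easy paper | high score, ¬strong preparation) = 0.049300 / 0.065900 ≈ 0.748
Ruling out strong preparation raises the posterior on easy paper — the flip side of explaining away.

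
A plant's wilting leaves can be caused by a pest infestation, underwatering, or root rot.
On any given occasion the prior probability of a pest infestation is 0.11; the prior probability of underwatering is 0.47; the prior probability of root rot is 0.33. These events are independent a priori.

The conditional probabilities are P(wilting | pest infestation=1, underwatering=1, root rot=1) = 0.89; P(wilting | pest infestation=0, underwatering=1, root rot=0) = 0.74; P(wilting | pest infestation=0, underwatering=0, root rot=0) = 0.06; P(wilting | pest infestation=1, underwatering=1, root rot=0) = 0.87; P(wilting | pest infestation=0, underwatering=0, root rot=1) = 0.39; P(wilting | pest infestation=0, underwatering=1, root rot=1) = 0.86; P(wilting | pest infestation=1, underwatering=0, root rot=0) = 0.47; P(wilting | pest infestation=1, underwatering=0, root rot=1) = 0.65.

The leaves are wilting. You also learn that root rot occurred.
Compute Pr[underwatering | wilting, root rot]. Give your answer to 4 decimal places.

By total probability over the 4 (pest infestation, underwatering) configurations:
  P(wilting | root rot) = 0.39*0.89*0.53 + 0.86*0.89*0.47 + 0.65*0.11*0.53 + 0.89*0.11*0.47
        = 0.183963 + 0.359738 + 0.037895 + 0.046013 = 0.627609
The terms with underwatering present sum to 0.405751, so
  P(underwatering | wilting, root rot) = 0.405751 / 0.627609 ≈ 0.6465

Pr[underwatering | wilting, root rot] ≈ 0.6465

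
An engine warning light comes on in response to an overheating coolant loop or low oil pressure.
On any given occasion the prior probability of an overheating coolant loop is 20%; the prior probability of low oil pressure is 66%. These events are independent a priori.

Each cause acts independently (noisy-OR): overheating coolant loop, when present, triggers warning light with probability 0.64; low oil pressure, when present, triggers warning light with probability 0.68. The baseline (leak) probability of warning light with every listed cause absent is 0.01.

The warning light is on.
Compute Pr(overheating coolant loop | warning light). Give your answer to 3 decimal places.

Under noisy-OR, P(warning light | causes) = 1 − (1−0.01)·∏(1−qᵢ) over the active causes.
Sum P(warning light|·) weighted by the priors over the 4 (overheating coolant loop, low oil pressure) configurations:
  P(warning light) = 0.01·0.8·0.34 + 0.6832·0.8·0.66 + 0.6436·0.2·0.34 + 0.885952·0.2·0.66
        = 0.002720 + 0.360730 + 0.043765 + 0.116946 = 0.524161
The terms with overheating coolant loop present sum to 0.160711, so
  P(overheating coolant loop | warning light) = 0.160711 / 0.524161 ≈ 0.307

Pr(overheating coolant loop | warning light) ≈ 0.307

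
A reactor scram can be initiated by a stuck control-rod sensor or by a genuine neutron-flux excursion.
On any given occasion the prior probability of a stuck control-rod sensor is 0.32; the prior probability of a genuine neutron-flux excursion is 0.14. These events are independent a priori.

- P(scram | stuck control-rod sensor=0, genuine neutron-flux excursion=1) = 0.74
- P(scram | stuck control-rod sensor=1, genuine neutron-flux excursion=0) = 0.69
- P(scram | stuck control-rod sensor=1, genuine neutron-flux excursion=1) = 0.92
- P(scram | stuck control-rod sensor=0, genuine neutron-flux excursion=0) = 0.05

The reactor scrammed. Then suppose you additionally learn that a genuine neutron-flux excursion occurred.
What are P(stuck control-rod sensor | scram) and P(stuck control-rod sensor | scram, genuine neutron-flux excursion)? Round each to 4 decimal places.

Sum P(scram|·) weighted by the priors over the 4 (stuck control-rod sensor, genuine neutron-flux excursion) configurations:
  P(scram) = 0.05×0.68×0.86 + 0.74×0.68×0.14 + 0.69×0.32×0.86 + 0.92×0.32×0.14
        = 0.029240 + 0.070448 + 0.189888 + 0.041216 = 0.330792
Configurations with stuck control-rod sensor contribute 0.231104, so
  P(stuck control-rod sensor | scram) = 0.231104 / 0.330792 ≈ 0.6986

Now condition on the additional information:
Numerator (weight on configurations with stuck control-rod sensor): 0.92*0.32 = 0.294400
Denominator P(scram | genuine neutron-flux excursion): 0.74*0.68 + 0.92*0.32 = 0.797600
P(stuck control-rod sensor | scram, genuine neutron-flux excursion) = 0.294400/0.797600 ≈ 0.3691
This is intercausal reasoning (explaining away): once genuine neutron-flux excursion accounts for the scram, stuck control-rod sensor becomes less likely.

P(stuck control-rod sensor | scram) ≈ 0.6986; P(stuck control-rod sensor | scram, genuine neutron-flux excursion) ≈ 0.3691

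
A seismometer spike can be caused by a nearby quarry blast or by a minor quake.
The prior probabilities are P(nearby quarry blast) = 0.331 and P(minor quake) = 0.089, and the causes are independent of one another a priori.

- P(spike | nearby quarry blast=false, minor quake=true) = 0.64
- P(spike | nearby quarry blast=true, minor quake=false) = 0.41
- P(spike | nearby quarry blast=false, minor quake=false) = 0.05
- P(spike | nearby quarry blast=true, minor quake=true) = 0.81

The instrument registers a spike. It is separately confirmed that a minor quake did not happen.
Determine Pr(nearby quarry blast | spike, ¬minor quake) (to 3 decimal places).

P(spike | ¬minor quake) = 0.05*0.669 + 0.41*0.331 = 0.033450 + 0.135710 = 0.169160
Of this, 0.135710 comes from 0.41*0.331 (the nearby quarry blast=true cases).
P(nearby quarry blast | spike, ¬minor quake) = 0.135710 / 0.169160 ≈ 0.802

Pr(nearby quarry blast | spike, ¬minor quake) ≈ 0.802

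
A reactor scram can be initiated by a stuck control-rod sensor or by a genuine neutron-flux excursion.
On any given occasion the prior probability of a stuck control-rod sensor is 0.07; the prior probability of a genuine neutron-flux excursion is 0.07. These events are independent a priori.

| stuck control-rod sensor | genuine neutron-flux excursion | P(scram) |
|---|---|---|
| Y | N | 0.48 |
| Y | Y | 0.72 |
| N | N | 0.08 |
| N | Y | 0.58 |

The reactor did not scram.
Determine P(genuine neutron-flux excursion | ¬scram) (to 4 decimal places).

P(genuine neutron-flux excursion | ¬scram) ≈ 0.0335

For the numerator, keep only genuine neutron-flux excursion=true terms: 0.027342 + 0.001372 = 0.028714
Denominator P(¬scram): 0.92×0.93×0.93 + 0.42×0.93×0.07 + 0.52×0.07×0.93 + 0.28×0.07×0.07 = 0.858274
P(genuine neutron-flux excursion | ¬scram) = 0.028714/0.858274 ≈ 0.0335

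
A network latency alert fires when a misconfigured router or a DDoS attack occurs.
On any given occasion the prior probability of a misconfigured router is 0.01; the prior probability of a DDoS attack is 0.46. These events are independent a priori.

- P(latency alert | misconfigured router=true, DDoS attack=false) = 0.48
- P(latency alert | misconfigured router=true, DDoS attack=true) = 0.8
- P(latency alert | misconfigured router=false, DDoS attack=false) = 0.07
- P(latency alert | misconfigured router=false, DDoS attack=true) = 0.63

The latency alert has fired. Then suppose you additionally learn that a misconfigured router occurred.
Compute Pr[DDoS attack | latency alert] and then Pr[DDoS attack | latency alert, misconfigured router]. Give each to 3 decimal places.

Pr[DDoS attack | latency alert] ≈ 0.879; Pr[DDoS attack | latency alert, misconfigured router] ≈ 0.587

P(latency alert) = 0.07·0.99·0.54 + 0.63·0.99·0.46 + 0.48·0.01·0.54 + 0.8·0.01·0.46 = 0.037422 + 0.286902 + 0.002592 + 0.003680 = 0.330596
The DDoS attack-present share is 0.286902 + 0.003680 = 0.290582.
So P(DDoS attack | latency alert) = 0.290582/0.330596 ≈ 0.879.

With the extra evidence:
For the numerator, keep only DDoS attack=true terms: 0.8*0.46 = 0.368000
Normalizer over all consistent configurations: 0.48*0.54 + 0.8*0.46 = 0.627200
Posterior = 0.368000 / 0.627200 ≈ 0.587
The drop from 0.879 to 0.587 is the explaining-away (discounting) effect.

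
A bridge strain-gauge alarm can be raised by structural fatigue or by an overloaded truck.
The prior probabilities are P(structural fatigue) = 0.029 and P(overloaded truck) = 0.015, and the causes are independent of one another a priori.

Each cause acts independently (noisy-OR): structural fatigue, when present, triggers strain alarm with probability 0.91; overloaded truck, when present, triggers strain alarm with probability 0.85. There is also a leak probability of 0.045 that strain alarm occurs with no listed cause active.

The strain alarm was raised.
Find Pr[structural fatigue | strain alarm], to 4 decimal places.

Pr[structural fatigue | strain alarm] ≈ 0.3234

Under noisy-OR, P(strain alarm | causes) = 1 − (1−0.045)·∏(1−qᵢ) over the active causes.
P(strain alarm) = 0.045×0.971×0.985 + 0.85675×0.971×0.015 + 0.91405×0.029×0.985 + 0.987108×0.029×0.015 = 0.043040 + 0.012479 + 0.026110 + 0.000429 = 0.082058
The structural fatigue-present share is 0.026110 + 0.000429 = 0.026539.
So P(structural fatigue | strain alarm) = 0.026539/0.082058 ≈ 0.3234.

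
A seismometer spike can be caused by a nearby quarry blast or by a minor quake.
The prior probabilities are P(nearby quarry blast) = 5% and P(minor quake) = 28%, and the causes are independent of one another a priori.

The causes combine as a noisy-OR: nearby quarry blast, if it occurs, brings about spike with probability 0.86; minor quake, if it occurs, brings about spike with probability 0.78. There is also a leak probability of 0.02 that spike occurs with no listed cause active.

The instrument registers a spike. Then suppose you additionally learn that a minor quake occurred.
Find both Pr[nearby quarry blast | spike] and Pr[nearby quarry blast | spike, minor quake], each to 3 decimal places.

Pr[nearby quarry blast | spike] ≈ 0.167; Pr[nearby quarry blast | spike, minor quake] ≈ 0.061

Under noisy-OR, P(spike | causes) = 1 − (1−0.02)·∏(1−qᵢ) over the active causes.
By total probability over the 4 (nearby quarry blast, minor quake) configurations:
  P(spike) = 0.02×0.95×0.72 + 0.7844×0.95×0.28 + 0.8628×0.05×0.72 + 0.969816×0.05×0.28
        = 0.013680 + 0.208650 + 0.031061 + 0.013577 = 0.266968
Configurations with nearby quarry blast contribute 0.044638, so
  P(nearby quarry blast | spike) = 0.044638 / 0.266968 ≈ 0.167

Now also conditioning on minor quake=true:
Weight on nearby quarry blast=true, given the evidence: 0.969816×0.05 = 0.048491
The normalizing constant is 0.7844×0.95 + 0.969816×0.05 = 0.793671
Posterior = 0.048491 / 0.793671 ≈ 0.061
The drop from 0.167 to 0.061 is the explaining-away (discounting) effect.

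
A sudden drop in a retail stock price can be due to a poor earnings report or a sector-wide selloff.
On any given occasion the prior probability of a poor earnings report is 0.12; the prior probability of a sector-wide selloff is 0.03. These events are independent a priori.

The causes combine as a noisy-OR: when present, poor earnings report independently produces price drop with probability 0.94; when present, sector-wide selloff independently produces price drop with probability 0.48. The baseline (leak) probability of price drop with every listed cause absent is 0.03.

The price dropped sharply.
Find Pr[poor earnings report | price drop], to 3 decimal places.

Pr[poor earnings report | price drop] ≈ 0.745

Under noisy-OR, P(price drop | causes) = 1 − (1−0.03)·∏(1−qᵢ) over the active causes.
P(price drop) = 0.03×0.88×0.97 + 0.4956×0.88×0.03 + 0.9418×0.12×0.97 + 0.969736×0.12×0.03 = 0.025608 + 0.013084 + 0.109626 + 0.003491 = 0.151809
Of this, 0.113117 comes from 0.109626 + 0.003491 (the poor earnings report=true cases).
So P(poor earnings report | price drop) = 0.113117/0.151809 ≈ 0.745.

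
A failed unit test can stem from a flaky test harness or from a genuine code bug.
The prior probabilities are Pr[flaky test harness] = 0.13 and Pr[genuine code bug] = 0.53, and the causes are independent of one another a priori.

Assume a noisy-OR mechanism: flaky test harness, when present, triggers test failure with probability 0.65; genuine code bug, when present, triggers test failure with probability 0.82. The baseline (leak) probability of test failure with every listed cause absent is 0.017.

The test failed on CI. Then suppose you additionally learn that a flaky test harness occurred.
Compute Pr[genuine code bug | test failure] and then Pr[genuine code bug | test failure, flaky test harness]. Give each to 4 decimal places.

Pr[genuine code bug | test failure] ≈ 0.9043; Pr[genuine code bug | test failure, flaky test harness] ≈ 0.6172

Under noisy-OR, P(test failure | causes) = 1 − (1−0.017)·∏(1−qᵢ) over the active causes.
P(test failure) = 0.017*0.87*0.47 + 0.82306*0.87*0.53 + 0.65595*0.13*0.47 + 0.938071*0.13*0.53 = 0.006951 + 0.379513 + 0.040079 + 0.064633 = 0.491176
Restricting to configurations with genuine code bug present: 0.379513 + 0.064633 = 0.444146.
Hence the posterior is 0.444146/0.491176 ≈ 0.9043.

Now also conditioning on flaky test harness=true:
Enumerate both values of genuine code bug and weight by the priors:
  P(test failure | flaky test harness) = 0.65595·0.47 + 0.938071·0.53
        = 0.308296 + 0.497178 = 0.805474
The terms with genuine code bug present sum to 0.497178, so
  P(genuine code bug | test failure, flaky test harness) = 0.497178 / 0.805474 ≈ 0.6172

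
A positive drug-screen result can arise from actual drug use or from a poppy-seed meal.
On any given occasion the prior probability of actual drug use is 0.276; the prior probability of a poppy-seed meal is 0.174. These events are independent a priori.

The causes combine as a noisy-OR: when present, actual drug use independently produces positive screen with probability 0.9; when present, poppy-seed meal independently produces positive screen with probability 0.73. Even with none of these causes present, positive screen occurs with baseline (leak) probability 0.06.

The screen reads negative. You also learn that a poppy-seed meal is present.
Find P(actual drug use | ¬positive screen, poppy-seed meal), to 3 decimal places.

Under noisy-OR, P(positive screen | causes) = 1 − (1−0.06)·∏(1−qᵢ) over the active causes.
Enumerate both values of actual drug use and weight by the priors:
  P(¬positive screen | poppy-seed meal) = 0.2538*0.724 + 0.02538*0.276
        = 0.183751 + 0.007005 = 0.190756
Configurations with actual drug use contribute 0.007005, so
  P(actual drug use | ¬positive screen, poppy-seed meal) = 0.007005 / 0.190756 ≈ 0.037

P(actual drug use | ¬positive screen, poppy-seed meal) ≈ 0.037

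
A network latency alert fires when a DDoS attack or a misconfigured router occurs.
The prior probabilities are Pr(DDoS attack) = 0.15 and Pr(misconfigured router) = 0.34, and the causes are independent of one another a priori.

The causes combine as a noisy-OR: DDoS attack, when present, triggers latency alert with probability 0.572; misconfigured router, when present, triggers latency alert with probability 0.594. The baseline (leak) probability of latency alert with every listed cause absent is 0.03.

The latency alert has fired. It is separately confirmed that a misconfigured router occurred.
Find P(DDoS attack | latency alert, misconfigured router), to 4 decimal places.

Under noisy-OR, P(latency alert | causes) = 1 − (1−0.03)·∏(1−qᵢ) over the active causes.
P(latency alert | misconfigured router) = 0.60618×0.85 + 0.831445×0.15 = 0.515253 + 0.124717 = 0.639970
The DDoS attack-present share is 0.831445×0.15 = 0.124717.
P(DDoS attack | latency alert, misconfigured router) = 0.124717 / 0.639970 ≈ 0.1949

P(DDoS attack | latency alert, misconfigured router) ≈ 0.1949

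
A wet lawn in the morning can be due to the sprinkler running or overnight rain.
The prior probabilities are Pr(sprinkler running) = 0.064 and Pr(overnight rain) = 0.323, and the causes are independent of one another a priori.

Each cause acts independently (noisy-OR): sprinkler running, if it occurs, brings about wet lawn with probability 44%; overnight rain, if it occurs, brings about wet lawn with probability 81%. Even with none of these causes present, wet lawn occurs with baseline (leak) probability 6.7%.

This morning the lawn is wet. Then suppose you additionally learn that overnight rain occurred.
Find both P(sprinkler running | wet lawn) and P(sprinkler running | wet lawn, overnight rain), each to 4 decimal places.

P(sprinkler running | wet lawn) ≈ 0.1189; P(sprinkler running | wet lawn, overnight rain) ≈ 0.0696

Under noisy-OR, P(wet lawn | causes) = 1 − (1−0.067)·∏(1−qᵢ) over the active causes.
P(wet lawn) = 0.067×0.936×0.677 + 0.82273×0.936×0.323 + 0.47752×0.064×0.677 + 0.900729×0.064×0.323 = 0.042456 + 0.248734 + 0.020690 + 0.018620 = 0.330500
Of this, 0.039310 comes from 0.020690 + 0.018620 (the sprinkler running=true cases).
Hence the posterior is 0.039310/0.330500 ≈ 0.1189.

With the extra evidence:
Sum P(wet lawn|·) weighted by the priors over both values of sprinkler running:
  P(wet lawn | overnight rain) = 0.82273×0.936 + 0.900729×0.064
        = 0.770075 + 0.057647 = 0.827722
Keeping only the sprinkler running-present terms gives 0.057647, so
  P(sprinkler running | wet lawn, overnight rain) = 0.057647 / 0.827722 ≈ 0.0696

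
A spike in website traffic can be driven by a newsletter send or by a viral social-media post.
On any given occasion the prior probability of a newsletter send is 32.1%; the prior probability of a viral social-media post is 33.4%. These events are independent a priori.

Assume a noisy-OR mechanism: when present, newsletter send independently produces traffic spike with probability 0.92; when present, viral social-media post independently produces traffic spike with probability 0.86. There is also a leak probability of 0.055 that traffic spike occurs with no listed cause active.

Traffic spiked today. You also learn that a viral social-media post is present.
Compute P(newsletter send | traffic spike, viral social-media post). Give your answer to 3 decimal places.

P(newsletter send | traffic spike, viral social-media post) ≈ 0.350

Under noisy-OR, P(traffic spike | causes) = 1 − (1−0.055)·∏(1−qᵢ) over the active causes.
For the numerator, keep only newsletter send=true terms: 0.989416·0.321 = 0.317603
Denominator P(traffic spike | viral social-media post): 0.8677·0.679 + 0.989416·0.321 = 0.906771
Posterior = 0.317603 / 0.906771 ≈ 0.350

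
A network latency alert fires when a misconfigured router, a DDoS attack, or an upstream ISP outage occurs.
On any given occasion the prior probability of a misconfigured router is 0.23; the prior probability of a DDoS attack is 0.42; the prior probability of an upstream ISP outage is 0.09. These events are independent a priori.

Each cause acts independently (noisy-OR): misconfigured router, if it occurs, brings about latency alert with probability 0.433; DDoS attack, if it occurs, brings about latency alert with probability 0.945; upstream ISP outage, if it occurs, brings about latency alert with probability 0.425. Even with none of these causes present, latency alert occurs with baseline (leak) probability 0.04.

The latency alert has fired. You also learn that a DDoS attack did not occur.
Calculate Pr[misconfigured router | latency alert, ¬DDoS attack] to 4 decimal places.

Pr[misconfigured router | latency alert, ¬DDoS attack] ≈ 0.6498

Under noisy-OR, P(latency alert | causes) = 1 − (1−0.04)·∏(1−qᵢ) over the active causes.
Enumerate the 4 (misconfigured router, upstream ISP outage) configurations and weight by the priors:
  P(latency alert | ¬DDoS attack) = 0.04×0.77×0.91 + 0.448×0.77×0.09 + 0.45568×0.23×0.91 + 0.687016×0.23×0.09
        = 0.028028 + 0.031046 + 0.095374 + 0.014221 = 0.168669
The terms with misconfigured router present sum to 0.109595, so
  P(misconfigured router | latency alert, ¬DDoS attack) = 0.109595 / 0.168669 ≈ 0.6498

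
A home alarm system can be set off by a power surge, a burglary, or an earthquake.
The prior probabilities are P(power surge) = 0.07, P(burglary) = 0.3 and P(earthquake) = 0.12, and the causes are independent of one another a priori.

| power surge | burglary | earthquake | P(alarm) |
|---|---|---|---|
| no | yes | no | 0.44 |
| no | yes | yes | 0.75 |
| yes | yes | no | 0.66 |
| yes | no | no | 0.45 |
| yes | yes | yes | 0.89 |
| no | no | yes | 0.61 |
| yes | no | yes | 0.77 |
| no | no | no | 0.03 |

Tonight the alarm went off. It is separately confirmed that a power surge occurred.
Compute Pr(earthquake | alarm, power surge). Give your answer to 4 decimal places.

Pr(earthquake | alarm, power surge) ≈ 0.1764

Enumerate the 4 (burglary, earthquake) configurations and weight by the priors:
  P(alarm | power surge) = 0.45*0.7*0.88 + 0.77*0.7*0.12 + 0.66*0.3*0.88 + 0.89*0.3*0.12
        = 0.277200 + 0.064680 + 0.174240 + 0.032040 = 0.548160
Configurations with earthquake contribute 0.096720, so
  P(earthquake | alarm, power surge) = 0.096720 / 0.548160 ≈ 0.1764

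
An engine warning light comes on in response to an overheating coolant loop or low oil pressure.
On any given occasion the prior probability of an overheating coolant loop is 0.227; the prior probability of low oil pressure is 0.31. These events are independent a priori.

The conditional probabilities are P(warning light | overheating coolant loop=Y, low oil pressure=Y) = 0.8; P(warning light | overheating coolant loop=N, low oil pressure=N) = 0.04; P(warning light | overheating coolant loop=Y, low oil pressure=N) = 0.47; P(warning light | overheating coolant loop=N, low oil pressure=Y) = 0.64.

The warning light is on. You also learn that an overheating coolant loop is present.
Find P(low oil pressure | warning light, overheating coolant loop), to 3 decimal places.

Weight on low oil pressure=true, given the evidence: 0.8·0.31 = 0.248000
Normalizer over all consistent configurations: 0.47·0.69 + 0.8·0.31 = 0.572300
Posterior = 0.248000 / 0.572300 ≈ 0.433

P(low oil pressure | warning light, overheating coolant loop) ≈ 0.433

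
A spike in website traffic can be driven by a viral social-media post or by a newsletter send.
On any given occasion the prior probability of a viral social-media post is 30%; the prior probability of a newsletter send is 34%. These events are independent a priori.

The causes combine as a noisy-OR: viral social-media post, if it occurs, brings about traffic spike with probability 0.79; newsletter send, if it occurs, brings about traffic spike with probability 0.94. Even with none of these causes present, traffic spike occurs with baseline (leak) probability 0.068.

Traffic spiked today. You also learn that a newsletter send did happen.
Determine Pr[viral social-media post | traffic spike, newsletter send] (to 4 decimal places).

Under noisy-OR, P(traffic spike | causes) = 1 − (1−0.068)·∏(1−qᵢ) over the active causes.
By total probability over both values of viral social-media post:
  P(traffic spike | newsletter send) = 0.94408·0.7 + 0.988257·0.3
        = 0.660856 + 0.296477 = 0.957333
The terms with viral social-media post present sum to 0.296477, so
  P(viral social-media post | traffic spike, newsletter send) = 0.296477 / 0.957333 ≈ 0.3097

Pr[viral social-media post | traffic spike, newsletter send] ≈ 0.3097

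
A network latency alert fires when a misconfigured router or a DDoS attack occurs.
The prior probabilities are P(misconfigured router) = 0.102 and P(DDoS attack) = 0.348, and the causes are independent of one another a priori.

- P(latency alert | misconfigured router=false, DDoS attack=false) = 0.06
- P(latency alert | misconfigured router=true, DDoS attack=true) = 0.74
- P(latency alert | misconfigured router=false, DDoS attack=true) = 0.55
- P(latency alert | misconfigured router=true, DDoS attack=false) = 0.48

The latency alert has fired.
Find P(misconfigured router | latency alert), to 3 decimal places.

P(misconfigured router | latency alert) ≈ 0.219

P(latency alert) = 0.06·0.898·0.652 + 0.55·0.898·0.348 + 0.48·0.102·0.652 + 0.74·0.102·0.348 = 0.035130 + 0.171877 + 0.031922 + 0.026267 = 0.265196
Restricting to configurations with misconfigured router present: 0.031922 + 0.026267 = 0.058189.
Hence the posterior is 0.058189/0.265196 ≈ 0.219.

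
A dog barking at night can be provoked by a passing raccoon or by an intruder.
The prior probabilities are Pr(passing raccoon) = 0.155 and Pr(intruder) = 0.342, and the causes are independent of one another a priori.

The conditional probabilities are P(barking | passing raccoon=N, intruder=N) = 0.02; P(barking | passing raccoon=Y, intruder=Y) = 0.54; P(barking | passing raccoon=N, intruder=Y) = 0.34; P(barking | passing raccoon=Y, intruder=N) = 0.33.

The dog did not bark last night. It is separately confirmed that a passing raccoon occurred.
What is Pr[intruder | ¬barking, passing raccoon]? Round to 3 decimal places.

Pr[intruder | ¬barking, passing raccoon] ≈ 0.263

By total probability over both values of intruder:
  P(¬barking | passing raccoon) = 0.67·0.658 + 0.46·0.342
        = 0.440860 + 0.157320 = 0.598180
Configurations with intruder contribute 0.157320, so
  P(intruder | ¬barking, passing raccoon) = 0.157320 / 0.598180 ≈ 0.263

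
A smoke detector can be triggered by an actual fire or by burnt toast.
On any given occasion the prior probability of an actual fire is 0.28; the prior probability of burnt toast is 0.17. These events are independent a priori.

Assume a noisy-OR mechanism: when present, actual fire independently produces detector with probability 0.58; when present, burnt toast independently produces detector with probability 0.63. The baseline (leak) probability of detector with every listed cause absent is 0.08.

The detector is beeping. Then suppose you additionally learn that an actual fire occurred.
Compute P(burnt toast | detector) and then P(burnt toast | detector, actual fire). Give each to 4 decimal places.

Under noisy-OR, P(detector | causes) = 1 − (1−0.08)·∏(1−qᵢ) over the active causes.
For the numerator, keep only burnt toast=true terms: 0.080735 + 0.040795 = 0.121530
The normalizing constant is 0.08·0.72·0.83 + 0.6596·0.72·0.17 + 0.6136·0.28·0.83 + 0.857032·0.28·0.17 = 0.311939
P(burnt toast | detector) = 0.121530/0.311939 ≈ 0.3896

Now condition on the additional information:
By total probability over both values of burnt toast:
  P(detector | actual fire) = 0.6136*0.83 + 0.857032*0.17
        = 0.509288 + 0.145695 = 0.654983
The terms with burnt toast present sum to 0.145695, so
  P(burnt toast | detector, actual fire) = 0.145695 / 0.654983 ≈ 0.2224

P(burnt toast | detector) ≈ 0.3896; P(burnt toast | detector, actual fire) ≈ 0.2224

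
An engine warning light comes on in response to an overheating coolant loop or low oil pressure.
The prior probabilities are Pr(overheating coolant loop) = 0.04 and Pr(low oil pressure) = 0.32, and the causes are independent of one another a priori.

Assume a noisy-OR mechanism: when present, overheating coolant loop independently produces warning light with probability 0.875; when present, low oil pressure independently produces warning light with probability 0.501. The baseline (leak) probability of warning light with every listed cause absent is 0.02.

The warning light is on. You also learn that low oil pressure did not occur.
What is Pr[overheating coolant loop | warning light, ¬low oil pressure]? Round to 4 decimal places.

Pr[overheating coolant loop | warning light, ¬low oil pressure] ≈ 0.6464

Under noisy-OR, P(warning light | causes) = 1 − (1−0.02)·∏(1−qᵢ) over the active causes.
For the numerator, keep only overheating coolant loop=true terms: 0.8775·0.04 = 0.035100
Denominator P(warning light | ¬low oil pressure): 0.02·0.96 + 0.8775·0.04 = 0.054300
Posterior = 0.035100 / 0.054300 ≈ 0.6464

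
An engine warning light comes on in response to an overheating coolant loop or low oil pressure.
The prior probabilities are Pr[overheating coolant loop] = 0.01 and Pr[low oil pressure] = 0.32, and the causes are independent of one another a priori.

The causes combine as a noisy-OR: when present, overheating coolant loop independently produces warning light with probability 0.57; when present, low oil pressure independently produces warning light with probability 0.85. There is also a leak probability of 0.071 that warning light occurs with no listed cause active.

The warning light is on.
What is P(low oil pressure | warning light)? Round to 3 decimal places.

Under noisy-OR, P(warning light | causes) = 1 − (1−0.071)·∏(1−qᵢ) over the active causes.
Sum P(warning light|·) weighted by the priors over the 4 (overheating coolant loop, low oil pressure) configurations:
  P(warning light) = 0.071*0.99*0.68 + 0.86065*0.99*0.32 + 0.60053*0.01*0.68 + 0.940079*0.01*0.32
        = 0.047797 + 0.272654 + 0.004084 + 0.003008 = 0.327543
The terms with low oil pressure present sum to 0.275662, so
  P(low oil pressure | warning light) = 0.275662 / 0.327543 ≈ 0.842

P(low oil pressure | warning light) ≈ 0.842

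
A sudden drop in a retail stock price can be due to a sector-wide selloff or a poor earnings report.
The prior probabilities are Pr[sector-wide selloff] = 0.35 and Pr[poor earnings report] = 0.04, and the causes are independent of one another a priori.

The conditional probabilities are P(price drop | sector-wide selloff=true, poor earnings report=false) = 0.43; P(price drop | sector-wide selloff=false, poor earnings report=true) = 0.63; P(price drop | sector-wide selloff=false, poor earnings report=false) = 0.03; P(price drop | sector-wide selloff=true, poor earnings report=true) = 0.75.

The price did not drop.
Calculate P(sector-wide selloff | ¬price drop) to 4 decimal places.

P(sector-wide selloff | ¬price drop) ≈ 0.2408

By total probability over the 4 (sector-wide selloff, poor earnings report) configurations:
  P(¬price drop) = 0.97*0.65*0.96 + 0.37*0.65*0.04 + 0.57*0.35*0.96 + 0.25*0.35*0.04
        = 0.605280 + 0.009620 + 0.191520 + 0.003500 = 0.809920
Keeping only the sector-wide selloff-present terms gives 0.195020, so
  P(sector-wide selloff | ¬price drop) = 0.195020 / 0.809920 ≈ 0.2408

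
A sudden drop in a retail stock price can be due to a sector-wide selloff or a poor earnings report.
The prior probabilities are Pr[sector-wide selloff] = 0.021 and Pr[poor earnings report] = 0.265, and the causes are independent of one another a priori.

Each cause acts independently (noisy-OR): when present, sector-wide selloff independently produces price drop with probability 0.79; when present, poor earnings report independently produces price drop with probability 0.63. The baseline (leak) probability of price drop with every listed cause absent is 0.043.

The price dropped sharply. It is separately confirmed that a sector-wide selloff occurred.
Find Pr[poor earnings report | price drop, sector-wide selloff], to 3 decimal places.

Under noisy-OR, P(price drop | causes) = 1 − (1−0.043)·∏(1−qᵢ) over the active causes.
P(price drop | sector-wide selloff) = 0.79903×0.735 + 0.925641×0.265 = 0.587287 + 0.245295 = 0.832582
The poor earnings report-present share is 0.925641×0.265 = 0.245295.
Hence the posterior is 0.245295/0.832582 ≈ 0.295.

Pr[poor earnings report | price drop, sector-wide selloff] ≈ 0.295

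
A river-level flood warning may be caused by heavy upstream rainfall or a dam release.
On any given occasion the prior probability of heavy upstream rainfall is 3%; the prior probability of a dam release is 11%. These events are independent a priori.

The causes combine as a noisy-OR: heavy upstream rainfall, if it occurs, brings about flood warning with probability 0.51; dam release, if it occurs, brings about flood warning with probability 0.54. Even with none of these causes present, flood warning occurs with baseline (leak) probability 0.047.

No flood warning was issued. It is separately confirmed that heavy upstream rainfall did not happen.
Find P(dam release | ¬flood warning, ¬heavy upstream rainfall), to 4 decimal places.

Under noisy-OR, P(flood warning | causes) = 1 − (1−0.047)·∏(1−qᵢ) over the active causes.
Enumerate both values of dam release and weight by the priors:
  P(¬flood warning | ¬heavy upstream rainfall) = 0.953×0.89 + 0.43838×0.11
        = 0.848170 + 0.048222 = 0.896392
The terms with dam release present sum to 0.048222, so
  P(dam release | ¬flood warning, ¬heavy upstream rainfall) = 0.048222 / 0.896392 ≈ 0.0538

P(dam release | ¬flood warning, ¬heavy upstream rainfall) ≈ 0.0538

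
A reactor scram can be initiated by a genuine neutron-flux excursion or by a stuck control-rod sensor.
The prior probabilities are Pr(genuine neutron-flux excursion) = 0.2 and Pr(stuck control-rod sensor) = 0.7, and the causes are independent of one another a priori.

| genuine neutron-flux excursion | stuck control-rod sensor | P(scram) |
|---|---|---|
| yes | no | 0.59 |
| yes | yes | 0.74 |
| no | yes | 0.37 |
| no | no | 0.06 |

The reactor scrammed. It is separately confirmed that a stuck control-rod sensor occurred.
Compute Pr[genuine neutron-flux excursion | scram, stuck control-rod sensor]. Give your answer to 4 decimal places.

Pr[genuine neutron-flux excursion | scram, stuck control-rod sensor] ≈ 0.3333

P(scram | stuck control-rod sensor) = 0.37×0.8 + 0.74×0.2 = 0.296000 + 0.148000 = 0.444000
The genuine neutron-flux excursion-present share is 0.74×0.2 = 0.148000.
P(genuine neutron-flux excursion | scram, stuck control-rod sensor) = 0.148000 / 0.444000 ≈ 0.3333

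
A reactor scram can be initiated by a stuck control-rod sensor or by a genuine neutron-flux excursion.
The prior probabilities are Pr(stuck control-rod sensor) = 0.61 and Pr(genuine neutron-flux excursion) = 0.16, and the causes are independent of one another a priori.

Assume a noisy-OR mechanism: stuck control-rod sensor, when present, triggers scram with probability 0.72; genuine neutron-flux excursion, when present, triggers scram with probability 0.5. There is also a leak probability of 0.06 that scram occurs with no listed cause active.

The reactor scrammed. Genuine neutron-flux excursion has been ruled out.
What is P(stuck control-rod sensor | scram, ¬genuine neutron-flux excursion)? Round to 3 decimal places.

Under noisy-OR, P(scram | causes) = 1 − (1−0.06)·∏(1−qᵢ) over the active causes.
By total probability over both values of stuck control-rod sensor:
  P(scram | ¬genuine neutron-flux excursion) = 0.06·0.39 + 0.7368·0.61
        = 0.023400 + 0.449448 = 0.472848
Configurations with stuck control-rod sensor contribute 0.449448, so
  P(stuck control-rod sensor | scram, ¬genuine neutron-flux excursion) = 0.449448 / 0.472848 ≈ 0.951

P(stuck control-rod sensor | scram, ¬genuine neutron-flux excursion) ≈ 0.951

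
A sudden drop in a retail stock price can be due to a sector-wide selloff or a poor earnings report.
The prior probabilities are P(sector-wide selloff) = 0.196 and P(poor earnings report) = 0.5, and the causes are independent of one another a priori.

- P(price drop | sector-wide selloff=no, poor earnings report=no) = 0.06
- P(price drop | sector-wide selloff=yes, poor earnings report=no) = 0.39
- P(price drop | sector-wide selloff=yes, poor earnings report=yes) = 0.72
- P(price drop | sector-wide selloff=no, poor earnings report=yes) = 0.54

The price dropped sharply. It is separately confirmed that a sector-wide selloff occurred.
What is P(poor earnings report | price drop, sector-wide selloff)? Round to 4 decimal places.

By total probability over both values of poor earnings report:
  P(price drop | sector-wide selloff) = 0.39×0.5 + 0.72×0.5
        = 0.195000 + 0.360000 = 0.555000
Configurations with poor earnings report contribute 0.360000, so
  P(poor earnings report | price drop, sector-wide selloff) = 0.360000 / 0.555000 ≈ 0.6486

P(poor earnings report | price drop, sector-wide selloff) ≈ 0.6486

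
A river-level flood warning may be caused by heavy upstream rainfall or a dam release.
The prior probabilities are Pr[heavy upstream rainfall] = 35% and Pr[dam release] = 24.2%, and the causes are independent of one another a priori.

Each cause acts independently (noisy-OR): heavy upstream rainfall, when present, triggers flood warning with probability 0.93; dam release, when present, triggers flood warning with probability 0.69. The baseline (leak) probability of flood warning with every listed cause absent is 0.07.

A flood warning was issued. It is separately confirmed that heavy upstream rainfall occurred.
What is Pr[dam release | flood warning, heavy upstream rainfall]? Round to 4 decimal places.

Pr[dam release | flood warning, heavy upstream rainfall] ≈ 0.2507

Under noisy-OR, P(flood warning | causes) = 1 − (1−0.07)·∏(1−qᵢ) over the active causes.
Weight on dam release=true, given the evidence: 0.979819*0.242 = 0.237116
Denominator P(flood warning | heavy upstream rainfall): 0.9349*0.758 + 0.979819*0.242 = 0.945770
Posterior = 0.237116 / 0.945770 ≈ 0.2507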